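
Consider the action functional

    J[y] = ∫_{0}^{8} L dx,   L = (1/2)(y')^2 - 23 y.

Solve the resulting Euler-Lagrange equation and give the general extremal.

The Lagrangian is L = (1/2)(y')^2 - 23 y.
∂L/∂y = -23.
∂L/∂y' = y'.
The Euler-Lagrange equation d/dx(∂L/∂y') − ∂L/∂y = 0 becomes:
    y'' + 23 = 0
General solution: y(x) = -(23/2) x^2 + A x + B, where A and B are arbitrary constants fixed by the endpoint conditions.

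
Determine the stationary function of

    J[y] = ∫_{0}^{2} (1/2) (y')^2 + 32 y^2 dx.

The Lagrangian is L = (1/2) (y')^2 + 32 y^2.
Compute ∂L/∂y = 64y, ∂L/∂y' = y'.
The Euler-Lagrange equation d/dx(∂L/∂y') − ∂L/∂y = 0 reduces to
    y'' − 64 y = 0.
Its general solution is
    y(x) = A e^(8x) + B e^(−8x),
with A, B fixed by the endpoint conditions.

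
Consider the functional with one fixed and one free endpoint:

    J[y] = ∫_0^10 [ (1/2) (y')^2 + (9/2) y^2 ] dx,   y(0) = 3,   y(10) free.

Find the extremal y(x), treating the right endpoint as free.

The Lagrangian L = (1/2) (y')^2 + (9/2) y^2 gives
    ∂L/∂y = 9 y,   ∂L/∂y' = y'.
Euler-Lagrange: y'' − 9 y = 0.
With k = 3, the general solution is
    y(x) = A cosh(3 x) + B sinh(3 x).
Fixed left endpoint y(0) = 3 ⇒ A = 3.
The right endpoint x = 10 is free, so the natural (transversality) condition is ∂L/∂y' |_{x=10} = 0, i.e. y'(10) = 0.
Compute y'(x) = A k sinh(k x) + B k cosh(k x), so
    y'(10) = A k sinh(k·10) + B k cosh(k·10) = 0
    ⇒ B = −A tanh(k·10) = − 3 tanh(3·10).
Therefore the extremal is
    y(x) = 3 cosh(3 x) − 3 tanh(3·10) sinh(3 x).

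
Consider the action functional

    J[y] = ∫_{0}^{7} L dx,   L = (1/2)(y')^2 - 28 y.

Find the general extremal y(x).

The Lagrangian is L = (1/2)(y')^2 - 28 y.
∂L/∂y = -28.
∂L/∂y' = y'.
The Euler-Lagrange equation d/dx(∂L/∂y') − ∂L/∂y = 0 becomes:
    y'' + 28 = 0
General solution: y(x) = -14 x^2 + A x + B, where A and B are arbitrary constants fixed by the endpoint conditions.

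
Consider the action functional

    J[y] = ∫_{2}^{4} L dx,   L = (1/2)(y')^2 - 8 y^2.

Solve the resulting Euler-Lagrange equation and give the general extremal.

The Lagrangian is L = (1/2)(y')^2 - 8 y^2.
∂L/∂y = -16y.
∂L/∂y' = y'.
The Euler-Lagrange equation d/dx(∂L/∂y') − ∂L/∂y = 0 becomes:
    y'' + 16 y = 0
General solution: y(x) = A sin(4x) + B cos(4x), where A and B are arbitrary constants fixed by the endpoint conditions.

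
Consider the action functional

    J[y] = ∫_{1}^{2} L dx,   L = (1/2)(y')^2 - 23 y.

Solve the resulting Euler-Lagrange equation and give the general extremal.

The Lagrangian is L = (1/2)(y')^2 - 23 y.
∂L/∂y = -23.
∂L/∂y' = y'.
The Euler-Lagrange equation d/dx(∂L/∂y') − ∂L/∂y = 0 becomes:
    y'' + 23 = 0
General solution: y(x) = -(23/2) x^2 + A x + B, where A and B are arbitrary constants fixed by the endpoint conditions.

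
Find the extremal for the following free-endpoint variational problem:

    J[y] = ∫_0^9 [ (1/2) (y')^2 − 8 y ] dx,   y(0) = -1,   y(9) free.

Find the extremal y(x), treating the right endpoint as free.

The Lagrangian L = (1/2) (y')^2 − 8 y gives
    ∂L/∂y = −8,   ∂L/∂y' = y'.
Euler-Lagrange: d/dx(y') − (−8) = 0, i.e. y'' + 8 = 0, so
    y(x) = −(8/2) x^2 + C1 x + C2.
Fixed left endpoint y(0) = -1 ⇒ C2 = -1.
The right endpoint x = 9 is free, so the natural (transversality) condition is ∂L/∂y' |_{x=9} = 0, i.e. y'(9) = 0.
Compute y'(x) = −8 x + C1, so y'(9) = −72 + C1 = 0 ⇒ C1 = 72.
Therefore the extremal is
    y(x) = −4 x^2 + 72 x − 1.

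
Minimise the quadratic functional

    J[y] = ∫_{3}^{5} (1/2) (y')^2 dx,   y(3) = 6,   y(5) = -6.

The Lagrangian is L = (1/2) (y')^2.
Compute ∂L/∂y = 0, ∂L/∂y' = y'.
The Euler-Lagrange equation d/dx(∂L/∂y') − ∂L/∂y = 0 reduces to
    y'' = 0.
Its general solution is
    y(x) = A x + B,
with A, B fixed by the endpoint conditions.
Applying the endpoint conditions y(3) = 6 and y(5) = -6: solve A·3 + B = 6 and A·5 + B = -6. Subtracting gives A(5 − 3) = -6 − 6, so A = -6, and B = 6 − A·3 = 24. Therefore
    y(x) = -6 x + 24.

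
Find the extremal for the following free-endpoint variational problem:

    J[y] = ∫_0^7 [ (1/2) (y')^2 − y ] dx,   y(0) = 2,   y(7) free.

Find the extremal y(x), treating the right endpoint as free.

The Lagrangian L = (1/2) (y')^2 − y gives
    ∂L/∂y = −1,   ∂L/∂y' = y'.
Euler-Lagrange: d/dx(y') − (−1) = 0, i.e. y'' + 1 = 0, so
    y(x) = −(1/2) x^2 + C1 x + C2.
Fixed left endpoint y(0) = 2 ⇒ C2 = 2.
The right endpoint x = 7 is free, so the natural (transversality) condition is ∂L/∂y' |_{x=7} = 0, i.e. y'(7) = 0.
Compute y'(x) = −1 x + C1, so y'(7) = −7 + C1 = 0 ⇒ C1 = 7.
Therefore the extremal is
    y(x) = −x^2/2 + 7 x + 2.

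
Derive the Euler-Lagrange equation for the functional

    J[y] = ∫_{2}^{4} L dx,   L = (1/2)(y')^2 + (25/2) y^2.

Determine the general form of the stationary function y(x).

The Lagrangian is L = (1/2)(y')^2 + (25/2) y^2.
∂L/∂y = 25y.
∂L/∂y' = y'.
The Euler-Lagrange equation d/dx(∂L/∂y') − ∂L/∂y = 0 becomes:
    y'' - 25 y = 0
General solution: y(x) = A e^(5x) + B e^(-5x), where A and B are arbitrary constants fixed by the endpoint conditions.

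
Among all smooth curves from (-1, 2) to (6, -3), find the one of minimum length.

Arc-length functional: J[y] = ∫ sqrt(1 + (y')^2) dx.
Lagrangian L = sqrt(1 + (y')^2) has no explicit y dependence, so ∂L/∂y = 0 and the Euler-Lagrange equation gives
    d/dx( y' / sqrt(1 + (y')^2) ) = 0  ⇒  y' / sqrt(1 + (y')^2) = const.
Hence y' is constant, so y(x) is affine.
Fitting the endpoints (-1, 2) and (6, -3):
    slope m = ((-3) − 2) / (6 − (-1)) = -5/7,
    intercept c = 2 − m·(-1) = 9/7.
Extremal: y(x) = (-5/7) x + 9/7.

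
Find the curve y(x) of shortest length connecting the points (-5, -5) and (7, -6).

Arc-length functional: J[y] = ∫ sqrt(1 + (y')^2) dx.
Lagrangian L = sqrt(1 + (y')^2) has no explicit y dependence, so ∂L/∂y = 0 and the Euler-Lagrange equation gives
    d/dx( y' / sqrt(1 + (y')^2) ) = 0  ⇒  y' / sqrt(1 + (y')^2) = const.
Hence y' is constant, so y(x) is affine.
Fitting the endpoints (-5, -5) and (7, -6):
    slope m = ((-6) − (-5)) / (7 − (-5)) = -1/12,
    intercept c = (-5) − m·(-5) = -65/12.
Extremal: y(x) = (-1/12) x - 65/12.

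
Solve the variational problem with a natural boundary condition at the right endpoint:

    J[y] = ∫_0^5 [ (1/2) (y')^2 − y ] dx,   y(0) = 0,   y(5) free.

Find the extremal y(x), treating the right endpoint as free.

The Lagrangian L = (1/2) (y')^2 − y gives
    ∂L/∂y = −1,   ∂L/∂y' = y'.
Euler-Lagrange: d/dx(y') − (−1) = 0, i.e. y'' + 1 = 0, so
    y(x) = −(1/2) x^2 + C1 x + C2.
Fixed left endpoint y(0) = 0 ⇒ C2 = 0.
The right endpoint x = 5 is free, so the natural (transversality) condition is ∂L/∂y' |_{x=5} = 0, i.e. y'(5) = 0.
Compute y'(x) = −1 x + C1, so y'(5) = −5 + C1 = 0 ⇒ C1 = 5.
Therefore the extremal is
    y(x) = −x^2/2 + 5 x.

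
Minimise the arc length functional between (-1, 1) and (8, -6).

Arc-length functional: J[y] = ∫ sqrt(1 + (y')^2) dx.
Lagrangian L = sqrt(1 + (y')^2) has no explicit y dependence, so ∂L/∂y = 0 and the Euler-Lagrange equation gives
    d/dx( y' / sqrt(1 + (y')^2) ) = 0  ⇒  y' / sqrt(1 + (y')^2) = const.
Hence y' is constant, so y(x) is affine.
Fitting the endpoints (-1, 1) and (8, -6):
    slope m = ((-6) − 1) / (8 − (-1)) = -7/9,
    intercept c = 1 − m·(-1) = 2/9.
Extremal: y(x) = (-7/9) x + 2/9.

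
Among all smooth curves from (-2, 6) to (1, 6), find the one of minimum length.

Arc-length functional: J[y] = ∫ sqrt(1 + (y')^2) dx.
Lagrangian L = sqrt(1 + (y')^2) has no explicit y dependence, so ∂L/∂y = 0 and the Euler-Lagrange equation gives
    d/dx( y' / sqrt(1 + (y')^2) ) = 0  ⇒  y' / sqrt(1 + (y')^2) = const.
Hence y' is constant, so y(x) is affine.
Fitting the endpoints (-2, 6) and (1, 6):
    slope m = (6 − 6) / (1 − (-2)) = 0,
    intercept c = 6 − m·(-2) = 6.
Extremal: y(x) = 6.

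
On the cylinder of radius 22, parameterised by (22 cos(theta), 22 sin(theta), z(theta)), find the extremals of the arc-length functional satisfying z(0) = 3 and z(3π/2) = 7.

Parameterise the cylinder of radius R = 22 as
    r(θ) = (22 cos θ, 22 sin θ, z(θ)).
The arc-length element is
    ds = sqrt(484 + (dz/dθ)^2) dθ,
so the Lagrangian is L = sqrt(484 + z'^2).
L depends on z' only, not on z or θ, so ∂L/∂z = 0 and
    ∂L/∂z' = z' / sqrt(484 + z'^2).
The Euler-Lagrange equation gives
    d/dθ( z' / sqrt(484 + z'^2) ) = 0,
so z' is constant. Integrating once:
    z(θ) = a θ + b,
a helix on the cylinder (a straight line when the cylinder is unrolled). The constants a, b are determined by the endpoint conditions.
With endpoint conditions z(0) = 3 and z(3π/2) = 7: from z(0) = b we get b = 3, and a·3π/2 + 3 = 7 gives a = 8/(3π), so
    z(θ) = (8/(3π)) θ + 3.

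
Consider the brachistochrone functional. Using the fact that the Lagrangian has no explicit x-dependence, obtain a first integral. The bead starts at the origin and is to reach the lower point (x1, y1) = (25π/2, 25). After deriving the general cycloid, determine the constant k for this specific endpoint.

The Lagrangian L = sqrt((1 + y'^2) / y) has no explicit x dependence, so the Beltrami identity applies:
    L − y' ∂L/∂y' = C.
Compute ∂L/∂y' = y' / sqrt(y (1 + y'^2)).
Substitute:
    sqrt((1 + y'^2)/y) − y'·y' / sqrt(y (1 + y'^2))
    = (1 + y'^2) / sqrt(y (1 + y'^2)) − y'^2 / sqrt(y (1 + y'^2))
    = 1 / sqrt(y (1 + y'^2)) = C.
Squaring and rearranging gives the first integral
    y (1 + y'^2) = 1/C^2 =: k   (constant).
Solving this first-order ODE by the substitution
    y = (k/2)(1 − cos θ)
yields the cycloid parameterisation
    x(θ) = (k/2)(θ − sin θ),   y(θ) = (k/2)(1 − cos θ).
The constant k is fixed by the endpoint condition.
Now fit the given lower endpoint (x1, y1) = (25π/2, 25). At the bottom of the first arch (θ = π), the parametric equations give
    y(π) = (k/2)(1 − cos π) = k,
    x(π) = (k/2)(π − sin π) = kπ/2.
Matching y(π) = 25 gives k = 25, consistent with x(π) = 25π/2. Therefore the specific cycloid is
    x(θ) = (25/2)(θ − sin θ),   y(θ) = (25/2)(1 − cos θ).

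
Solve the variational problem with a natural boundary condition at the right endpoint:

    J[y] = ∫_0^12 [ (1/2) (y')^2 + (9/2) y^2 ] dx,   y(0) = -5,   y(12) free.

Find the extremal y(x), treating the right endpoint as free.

The Lagrangian L = (1/2) (y')^2 + (9/2) y^2 gives
    ∂L/∂y = 9 y,   ∂L/∂y' = y'.
Euler-Lagrange: y'' − 9 y = 0.
With k = 3, the general solution is
    y(x) = A cosh(3 x) + B sinh(3 x).
Fixed left endpoint y(0) = -5 ⇒ A = -5.
The right endpoint x = 12 is free, so the natural (transversality) condition is ∂L/∂y' |_{x=12} = 0, i.e. y'(12) = 0.
Compute y'(x) = A k sinh(k x) + B k cosh(k x), so
    y'(12) = A k sinh(k·12) + B k cosh(k·12) = 0
    ⇒ B = −A tanh(k·12) = 5 tanh(3·12).
Therefore the extremal is
    y(x) = −5 cosh(3 x) + 5 tanh(3·12) sinh(3 x).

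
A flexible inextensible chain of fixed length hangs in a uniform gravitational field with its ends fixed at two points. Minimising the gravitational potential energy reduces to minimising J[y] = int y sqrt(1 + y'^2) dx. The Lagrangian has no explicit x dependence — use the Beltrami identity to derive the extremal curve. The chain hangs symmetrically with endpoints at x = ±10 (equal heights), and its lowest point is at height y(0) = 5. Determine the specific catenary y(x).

The Lagrangian L(y, y') = y sqrt(1 + y'^2) has no explicit x dependence, so the Beltrami identity applies:
    L − y' ∂L/∂y' = C.
Compute ∂L/∂y' = y · y' / sqrt(1 + y'^2). Then
    L − y' ∂L/∂y'
    = y sqrt(1 + y'^2) − y · y'^2 / sqrt(1 + y'^2)
    = y (1 + y'^2 − y'^2) / sqrt(1 + y'^2)
    = y / sqrt(1 + y'^2) = C.
Squaring gives y^2 = C^2 (1 + y'^2), i.e.
    y'^2 = y^2 / C^2 − 1.
Separating variables,
    dy / sqrt(y^2 − C^2) = dx / C,
and integrating gives arccosh(y / C) = (x − a)/C, so
    y(x) = C cosh((x − a)/C),
the catenary. The constants C and a are fixed by the two endpoint conditions (and, for the hanging-chain problem, the length constraint selects C).
Now fit the given data. The endpoints x = ±10 are symmetric at equal height, so the catenary is even about its minimum: a = 0 and y(x) = C cosh(x/C). The lowest point is y(0) = C cosh(0) = C, and we are told y(0) = 5, so C = 5. Therefore
    y(x) = 5 cosh(x/5),
and at the endpoints
    y(±10) = 5 cosh(10/5).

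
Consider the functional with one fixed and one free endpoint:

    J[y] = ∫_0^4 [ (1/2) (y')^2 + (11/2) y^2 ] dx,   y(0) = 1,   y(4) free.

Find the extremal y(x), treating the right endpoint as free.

The Lagrangian L = (1/2) (y')^2 + (11/2) y^2 gives
    ∂L/∂y = 11 y,   ∂L/∂y' = y'.
Euler-Lagrange: y'' − 11 y = 0.
With k = sqrt(11), the general solution is
    y(x) = A cosh(sqrt(11) x) + B sinh(sqrt(11) x).
Fixed left endpoint y(0) = 1 ⇒ A = 1.
The right endpoint x = 4 is free, so the natural (transversality) condition is ∂L/∂y' |_{x=4} = 0, i.e. y'(4) = 0.
Compute y'(x) = A k sinh(k x) + B k cosh(k x), so
    y'(4) = A k sinh(k·4) + B k cosh(k·4) = 0
    ⇒ B = −A tanh(k·4) = − tanh(sqrt(11)·4).
Therefore the extremal is
    y(x) = cosh(sqrt(11) x) − tanh(sqrt(11)·4) sinh(sqrt(11) x).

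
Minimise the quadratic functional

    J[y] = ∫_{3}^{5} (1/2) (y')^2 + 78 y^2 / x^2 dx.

The Lagrangian is L = (1/2) (y')^2 + 78 y^2 / x^2.
Compute ∂L/∂y = 156y/x^2, ∂L/∂y' = y'.
The Euler-Lagrange equation d/dx(∂L/∂y') − ∂L/∂y = 0 reduces to
    y'' − 156/x^2 · y = 0  (x > 0).
Its general solution is
    y(x) = A x^13 + B x^(-12),
with A, B fixed by the endpoint conditions.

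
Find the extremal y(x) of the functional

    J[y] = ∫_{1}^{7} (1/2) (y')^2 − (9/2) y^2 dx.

The Lagrangian is L = (1/2) (y')^2 − (9/2) y^2.
Compute ∂L/∂y = -9y, ∂L/∂y' = y'.
The Euler-Lagrange equation d/dx(∂L/∂y') − ∂L/∂y = 0 reduces to
    y'' + 9 y = 0.
Its general solution is
    y(x) = A sin(3x) + B cos(3x),
with A, B fixed by the endpoint conditions.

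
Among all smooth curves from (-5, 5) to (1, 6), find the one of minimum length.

Arc-length functional: J[y] = ∫ sqrt(1 + (y')^2) dx.
Lagrangian L = sqrt(1 + (y')^2) has no explicit y dependence, so ∂L/∂y = 0 and the Euler-Lagrange equation gives
    d/dx( y' / sqrt(1 + (y')^2) ) = 0  ⇒  y' / sqrt(1 + (y')^2) = const.
Hence y' is constant, so y(x) is affine.
Fitting the endpoints (-5, 5) and (1, 6):
    slope m = (6 − 5) / (1 − (-5)) = 1/6,
    intercept c = 5 − m·(-5) = 35/6.
Extremal: y(x) = (1/6) x + 35/6.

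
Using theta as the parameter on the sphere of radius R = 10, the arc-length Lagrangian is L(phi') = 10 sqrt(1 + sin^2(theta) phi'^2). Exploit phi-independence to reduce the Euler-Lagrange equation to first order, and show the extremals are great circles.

On the sphere of radius R = 10 with spherical coordinates (θ, φ), the induced metric is
    ds^2 = 100(dθ^2 + sin^2(θ) dφ^2).
Parameterise by θ; the arc-length functional is
    J[φ] = ∫ 10 sqrt(1 + sin^2(θ) (dφ/dθ)^2) dθ,
so L = 10 sqrt(1 + sin^2(θ) φ'^2). Compute
    ∂L/∂φ = 0  (L has no explicit φ dependence),
    ∂L/∂φ' = 10 sin^2(θ) φ' / sqrt(1 + sin^2(θ) φ'^2).
Since ∂L/∂φ = 0, the Euler-Lagrange equation
    d/dθ(∂L/∂φ') − ∂L/∂φ = 0
reduces to d/dθ(∂L/∂φ') = 0, i.e. the momentum conjugate to φ is conserved:
    10 sin^2(θ) φ' / sqrt(1 + sin^2(θ) φ'^2) = C.
The overall factor of 10 is constant, so dividing through gives Clairaut's relation sin^2(θ) φ' / sqrt(1 + sin^2(θ) φ'^2) = C' (with C' = C/10). Solving for φ' and integrating gives the great-circle family
    cot(θ) = A cos(φ − φ_0),
i.e. the intersection of the sphere with a plane through the origin. The two constants A and φ_0 (equivalently C and one phase) are fixed by the two endpoint conditions.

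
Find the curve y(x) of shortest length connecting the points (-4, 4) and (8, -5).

Arc-length functional: J[y] = ∫ sqrt(1 + (y')^2) dx.
Lagrangian L = sqrt(1 + (y')^2) has no explicit y dependence, so ∂L/∂y = 0 and the Euler-Lagrange equation gives
    d/dx( y' / sqrt(1 + (y')^2) ) = 0  ⇒  y' / sqrt(1 + (y')^2) = const.
Hence y' is constant, so y(x) is affine.
Fitting the endpoints (-4, 4) and (8, -5):
    slope m = ((-5) − 4) / (8 − (-4)) = -3/4,
    intercept c = 4 − m·(-4) = 1.
Extremal: y(x) = (-3/4) x + 1.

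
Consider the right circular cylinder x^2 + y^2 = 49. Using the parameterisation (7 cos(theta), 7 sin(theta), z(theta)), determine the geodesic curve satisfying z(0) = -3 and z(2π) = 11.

Parameterise the cylinder of radius R = 7 as
    r(θ) = (7 cos θ, 7 sin θ, z(θ)).
The arc-length element is
    ds = sqrt(49 + (dz/dθ)^2) dθ,
so the Lagrangian is L = sqrt(49 + z'^2).
L depends on z' only, not on z or θ, so ∂L/∂z = 0 and
    ∂L/∂z' = z' / sqrt(49 + z'^2).
The Euler-Lagrange equation gives
    d/dθ( z' / sqrt(49 + z'^2) ) = 0,
so z' is constant. Integrating once:
    z(θ) = a θ + b,
a helix on the cylinder (a straight line when the cylinder is unrolled). The constants a, b are determined by the endpoint conditions.
With endpoint conditions z(0) = -3 and z(2π) = 11: from z(0) = b we get b = -3, and a·2π + -3 = 11 gives a = 7/π, so
    z(θ) = (7/π) θ − 3.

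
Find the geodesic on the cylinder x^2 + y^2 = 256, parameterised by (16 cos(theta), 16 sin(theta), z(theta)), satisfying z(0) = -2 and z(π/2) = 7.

Parameterise the cylinder of radius R = 16 as
    r(θ) = (16 cos θ, 16 sin θ, z(θ)).
The arc-length element is
    ds = sqrt(256 + (dz/dθ)^2) dθ,
so the Lagrangian is L = sqrt(256 + z'^2).
L depends on z' only, not on z or θ, so ∂L/∂z = 0 and
    ∂L/∂z' = z' / sqrt(256 + z'^2).
The Euler-Lagrange equation gives
    d/dθ( z' / sqrt(256 + z'^2) ) = 0,
so z' is constant. Integrating once:
    z(θ) = a θ + b,
a helix on the cylinder (a straight line when the cylinder is unrolled). The constants a, b are determined by the endpoint conditions.
With endpoint conditions z(0) = -2 and z(π/2) = 7: from z(0) = b we get b = -2, and a·π/2 + -2 = 7 gives a = 18/π, so
    z(θ) = (18/π) θ − 2.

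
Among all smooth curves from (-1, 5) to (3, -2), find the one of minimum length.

Arc-length functional: J[y] = ∫ sqrt(1 + (y')^2) dx.
Lagrangian L = sqrt(1 + (y')^2) has no explicit y dependence, so ∂L/∂y = 0 and the Euler-Lagrange equation gives
    d/dx( y' / sqrt(1 + (y')^2) ) = 0  ⇒  y' / sqrt(1 + (y')^2) = const.
Hence y' is constant, so y(x) is affine.
Fitting the endpoints (-1, 5) and (3, -2):
    slope m = ((-2) − 5) / (3 − (-1)) = -7/4,
    intercept c = 5 − m·(-1) = 13/4.
Extremal: y(x) = (-7/4) x + 13/4.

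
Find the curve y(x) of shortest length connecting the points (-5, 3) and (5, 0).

Arc-length functional: J[y] = ∫ sqrt(1 + (y')^2) dx.
Lagrangian L = sqrt(1 + (y')^2) has no explicit y dependence, so ∂L/∂y = 0 and the Euler-Lagrange equation gives
    d/dx( y' / sqrt(1 + (y')^2) ) = 0  ⇒  y' / sqrt(1 + (y')^2) = const.
Hence y' is constant, so y(x) is affine.
Fitting the endpoints (-5, 3) and (5, 0):
    slope m = (0 − 3) / (5 − (-5)) = -3/10,
    intercept c = 3 − m·(-5) = 3/2.
Extremal: y(x) = (-3/10) x + 3/2.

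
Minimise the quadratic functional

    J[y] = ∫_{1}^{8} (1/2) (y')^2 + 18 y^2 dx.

The Lagrangian is L = (1/2) (y')^2 + 18 y^2.
Compute ∂L/∂y = 36y, ∂L/∂y' = y'.
The Euler-Lagrange equation d/dx(∂L/∂y') − ∂L/∂y = 0 reduces to
    y'' − 36 y = 0.
Its general solution is
    y(x) = A e^(6x) + B e^(−6x),
with A, B fixed by the endpoint conditions.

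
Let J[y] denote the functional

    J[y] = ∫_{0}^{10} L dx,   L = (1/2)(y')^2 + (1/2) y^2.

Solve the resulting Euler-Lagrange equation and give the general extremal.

The Lagrangian is L = (1/2)(y')^2 + (1/2) y^2.
∂L/∂y = y.
∂L/∂y' = y'.
The Euler-Lagrange equation d/dx(∂L/∂y') − ∂L/∂y = 0 becomes:
    y'' - y = 0
General solution: y(x) = A e^x + B e^(-x), where A and B are arbitrary constants fixed by the endpoint conditions.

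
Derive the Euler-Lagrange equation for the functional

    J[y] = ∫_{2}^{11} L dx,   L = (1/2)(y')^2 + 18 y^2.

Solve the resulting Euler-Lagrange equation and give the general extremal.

The Lagrangian is L = (1/2)(y')^2 + 18 y^2.
∂L/∂y = 36y.
∂L/∂y' = y'.
The Euler-Lagrange equation d/dx(∂L/∂y') − ∂L/∂y = 0 becomes:
    y'' - 36 y = 0
General solution: y(x) = A e^(6x) + B e^(-6x), where A and B are arbitrary constants fixed by the endpoint conditions.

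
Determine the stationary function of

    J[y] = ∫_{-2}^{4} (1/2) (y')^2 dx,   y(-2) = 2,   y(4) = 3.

The Lagrangian is L = (1/2) (y')^2.
Compute ∂L/∂y = 0, ∂L/∂y' = y'.
The Euler-Lagrange equation d/dx(∂L/∂y') − ∂L/∂y = 0 reduces to
    y'' = 0.
Its general solution is
    y(x) = A x + B,
with A, B fixed by the endpoint conditions.
Applying the endpoint conditions y(-2) = 2 and y(4) = 3: solve A·-2 + B = 2 and A·4 + B = 3. Subtracting gives A(4 − -2) = 3 − 2, so A = 1/6, and B = 2 − A·-2 = 7/3. Therefore
    y(x) = (1/6) x + 7/3.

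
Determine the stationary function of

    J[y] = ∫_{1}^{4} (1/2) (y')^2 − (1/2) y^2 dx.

The Lagrangian is L = (1/2) (y')^2 − (1/2) y^2.
Compute ∂L/∂y = -y, ∂L/∂y' = y'.
The Euler-Lagrange equation d/dx(∂L/∂y') − ∂L/∂y = 0 reduces to
    y'' + y = 0.
Its general solution is
    y(x) = A sin(x) + B cos(x),
with A, B fixed by the endpoint conditions.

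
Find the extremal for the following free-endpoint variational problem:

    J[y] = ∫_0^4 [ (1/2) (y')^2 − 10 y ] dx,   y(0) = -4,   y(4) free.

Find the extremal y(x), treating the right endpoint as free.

The Lagrangian L = (1/2) (y')^2 − 10 y gives
    ∂L/∂y = −10,   ∂L/∂y' = y'.
Euler-Lagrange: d/dx(y') − (−10) = 0, i.e. y'' + 10 = 0, so
    y(x) = −(10/2) x^2 + C1 x + C2.
Fixed left endpoint y(0) = -4 ⇒ C2 = -4.
The right endpoint x = 4 is free, so the natural (transversality) condition is ∂L/∂y' |_{x=4} = 0, i.e. y'(4) = 0.
Compute y'(x) = −10 x + C1, so y'(4) = −40 + C1 = 0 ⇒ C1 = 40.
Therefore the extremal is
    y(x) = −5 x^2 + 40 x − 4.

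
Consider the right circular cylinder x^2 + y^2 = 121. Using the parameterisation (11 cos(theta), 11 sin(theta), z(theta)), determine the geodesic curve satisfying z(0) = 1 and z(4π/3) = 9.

Parameterise the cylinder of radius R = 11 as
    r(θ) = (11 cos θ, 11 sin θ, z(θ)).
The arc-length element is
    ds = sqrt(121 + (dz/dθ)^2) dθ,
so the Lagrangian is L = sqrt(121 + z'^2).
L depends on z' only, not on z or θ, so ∂L/∂z = 0 and
    ∂L/∂z' = z' / sqrt(121 + z'^2).
The Euler-Lagrange equation gives
    d/dθ( z' / sqrt(121 + z'^2) ) = 0,
so z' is constant. Integrating once:
    z(θ) = a θ + b,
a helix on the cylinder (a straight line when the cylinder is unrolled). The constants a, b are determined by the endpoint conditions.
With endpoint conditions z(0) = 1 and z(4π/3) = 9: from z(0) = b we get b = 1, and a·4π/3 + 1 = 9 gives a = 6/π, so
    z(θ) = (6/π) θ + 1.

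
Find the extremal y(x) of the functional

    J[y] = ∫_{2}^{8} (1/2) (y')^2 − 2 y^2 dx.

The Lagrangian is L = (1/2) (y')^2 − 2 y^2.
Compute ∂L/∂y = -4y, ∂L/∂y' = y'.
The Euler-Lagrange equation d/dx(∂L/∂y') − ∂L/∂y = 0 reduces to
    y'' + 4 y = 0.
Its general solution is
    y(x) = A sin(2x) + B cos(2x),
with A, B fixed by the endpoint conditions.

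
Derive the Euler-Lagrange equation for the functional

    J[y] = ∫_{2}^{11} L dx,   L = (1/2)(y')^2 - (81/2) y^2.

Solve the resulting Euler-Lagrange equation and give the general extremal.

The Lagrangian is L = (1/2)(y')^2 - (81/2) y^2.
∂L/∂y = -81y.
∂L/∂y' = y'.
The Euler-Lagrange equation d/dx(∂L/∂y') − ∂L/∂y = 0 becomes:
    y'' + 81 y = 0
General solution: y(x) = A sin(9x) + B cos(9x), where A and B are arbitrary constants fixed by the endpoint conditions.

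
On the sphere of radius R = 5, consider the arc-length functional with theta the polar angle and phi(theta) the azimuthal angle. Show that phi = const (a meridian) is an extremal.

On the sphere of radius R = 5 with spherical coordinates (θ, φ), the induced metric is
    ds^2 = 25(dθ^2 + sin^2(θ) dφ^2).
Using θ as the parameter, the arc-length functional becomes
    J[φ] = ∫ 5 sqrt(1 + sin^2(θ) (dφ/dθ)^2) dθ.
So L = 5 sqrt(1 + sin^2(θ) φ'^2). Compute
    ∂L/∂φ = 0  (L has no explicit φ dependence),
    ∂L/∂φ' = 5 sin^2(θ) φ' / sqrt(1 + sin^2(θ) φ'^2).
For the candidate φ(θ) = c (constant), φ' = 0, so ∂L/∂φ' evaluated along the candidate vanishes, and ∂L/∂φ is identically zero. Hence
    d/dθ(∂L/∂φ') − ∂L/∂φ = 0
is satisfied. Therefore meridians φ = const are extremals of arc length — they are geodesics on the sphere.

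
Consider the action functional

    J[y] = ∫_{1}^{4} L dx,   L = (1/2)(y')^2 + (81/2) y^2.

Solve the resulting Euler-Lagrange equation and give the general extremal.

The Lagrangian is L = (1/2)(y')^2 + (81/2) y^2.
∂L/∂y = 81y.
∂L/∂y' = y'.
The Euler-Lagrange equation d/dx(∂L/∂y') − ∂L/∂y = 0 becomes:
    y'' - 81 y = 0
General solution: y(x) = A e^(9x) + B e^(-9x), where A and B are arbitrary constants fixed by the endpoint conditions.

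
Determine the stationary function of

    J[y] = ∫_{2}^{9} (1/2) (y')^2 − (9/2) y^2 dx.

The Lagrangian is L = (1/2) (y')^2 − (9/2) y^2.
Compute ∂L/∂y = -9y, ∂L/∂y' = y'.
The Euler-Lagrange equation d/dx(∂L/∂y') − ∂L/∂y = 0 reduces to
    y'' + 9 y = 0.
Its general solution is
    y(x) = A sin(3x) + B cos(3x),
with A, B fixed by the endpoint conditions.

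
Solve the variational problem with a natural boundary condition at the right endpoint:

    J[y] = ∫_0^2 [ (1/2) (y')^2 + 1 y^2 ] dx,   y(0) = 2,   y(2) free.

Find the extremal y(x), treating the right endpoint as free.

The Lagrangian L = (1/2) (y')^2 + 1 y^2 gives
    ∂L/∂y = 2 y,   ∂L/∂y' = y'.
Euler-Lagrange: y'' − 2 y = 0.
With k = sqrt(2), the general solution is
    y(x) = A cosh(sqrt(2) x) + B sinh(sqrt(2) x).
Fixed left endpoint y(0) = 2 ⇒ A = 2.
The right endpoint x = 2 is free, so the natural (transversality) condition is ∂L/∂y' |_{x=2} = 0, i.e. y'(2) = 0.
Compute y'(x) = A k sinh(k x) + B k cosh(k x), so
    y'(2) = A k sinh(k·2) + B k cosh(k·2) = 0
    ⇒ B = −A tanh(k·2) = − 2 tanh(sqrt(2)·2).
Therefore the extremal is
    y(x) = 2 cosh(sqrt(2) x) − 2 tanh(sqrt(2)·2) sinh(sqrt(2) x).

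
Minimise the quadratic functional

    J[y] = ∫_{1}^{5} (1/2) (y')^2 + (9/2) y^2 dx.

The Lagrangian is L = (1/2) (y')^2 + (9/2) y^2.
Compute ∂L/∂y = 9y, ∂L/∂y' = y'.
The Euler-Lagrange equation d/dx(∂L/∂y') − ∂L/∂y = 0 reduces to
    y'' − 9 y = 0.
Its general solution is
    y(x) = A e^(3x) + B e^(−3x),
with A, B fixed by the endpoint conditions.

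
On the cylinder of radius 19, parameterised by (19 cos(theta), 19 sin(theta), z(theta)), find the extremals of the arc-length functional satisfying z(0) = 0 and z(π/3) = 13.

Parameterise the cylinder of radius R = 19 as
    r(θ) = (19 cos θ, 19 sin θ, z(θ)).
The arc-length element is
    ds = sqrt(361 + (dz/dθ)^2) dθ,
so the Lagrangian is L = sqrt(361 + z'^2).
L depends on z' only, not on z or θ, so ∂L/∂z = 0 and
    ∂L/∂z' = z' / sqrt(361 + z'^2).
The Euler-Lagrange equation gives
    d/dθ( z' / sqrt(361 + z'^2) ) = 0,
so z' is constant. Integrating once:
    z(θ) = a θ + b,
a helix on the cylinder (a straight line when the cylinder is unrolled). The constants a, b are determined by the endpoint conditions.
With endpoint conditions z(0) = 0 and z(π/3) = 13: from z(0) = b we get b = 0, and a·π/3 + 0 = 13 gives a = 39/π, so
    z(θ) = (39/π) θ.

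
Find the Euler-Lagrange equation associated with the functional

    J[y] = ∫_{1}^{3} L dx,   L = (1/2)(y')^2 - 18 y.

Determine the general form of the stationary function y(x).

The Lagrangian is L = (1/2)(y')^2 - 18 y.
∂L/∂y = -18.
∂L/∂y' = y'.
The Euler-Lagrange equation d/dx(∂L/∂y') − ∂L/∂y = 0 becomes:
    y'' + 18 = 0
General solution: y(x) = -9 x^2 + A x + B, where A and B are arbitrary constants fixed by the endpoint conditions.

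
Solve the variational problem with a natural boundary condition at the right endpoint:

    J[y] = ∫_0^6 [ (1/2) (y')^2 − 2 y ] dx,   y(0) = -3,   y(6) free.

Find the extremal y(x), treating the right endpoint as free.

The Lagrangian L = (1/2) (y')^2 − 2 y gives
    ∂L/∂y = −2,   ∂L/∂y' = y'.
Euler-Lagrange: d/dx(y') − (−2) = 0, i.e. y'' + 2 = 0, so
    y(x) = −(2/2) x^2 + C1 x + C2.
Fixed left endpoint y(0) = -3 ⇒ C2 = -3.
The right endpoint x = 6 is free, so the natural (transversality) condition is ∂L/∂y' |_{x=6} = 0, i.e. y'(6) = 0.
Compute y'(x) = −2 x + C1, so y'(6) = −12 + C1 = 0 ⇒ C1 = 12.
Therefore the extremal is
    y(x) = −x^2 + 12 x − 3.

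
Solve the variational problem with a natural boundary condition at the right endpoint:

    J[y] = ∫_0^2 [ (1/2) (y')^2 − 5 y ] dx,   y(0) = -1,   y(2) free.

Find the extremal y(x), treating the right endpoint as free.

The Lagrangian L = (1/2) (y')^2 − 5 y gives
    ∂L/∂y = −5,   ∂L/∂y' = y'.
Euler-Lagrange: d/dx(y') − (−5) = 0, i.e. y'' + 5 = 0, so
    y(x) = −(5/2) x^2 + C1 x + C2.
Fixed left endpoint y(0) = -1 ⇒ C2 = -1.
The right endpoint x = 2 is free, so the natural (transversality) condition is ∂L/∂y' |_{x=2} = 0, i.e. y'(2) = 0.
Compute y'(x) = −5 x + C1, so y'(2) = −10 + C1 = 0 ⇒ C1 = 10.
Therefore the extremal is
    y(x) = −(5/2) x^2 + 10 x − 1.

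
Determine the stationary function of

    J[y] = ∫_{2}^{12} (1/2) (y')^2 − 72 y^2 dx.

The Lagrangian is L = (1/2) (y')^2 − 72 y^2.
Compute ∂L/∂y = -144y, ∂L/∂y' = y'.
The Euler-Lagrange equation d/dx(∂L/∂y') − ∂L/∂y = 0 reduces to
    y'' + 144 y = 0.
Its general solution is
    y(x) = A sin(12x) + B cos(12x),
with A, B fixed by the endpoint conditions.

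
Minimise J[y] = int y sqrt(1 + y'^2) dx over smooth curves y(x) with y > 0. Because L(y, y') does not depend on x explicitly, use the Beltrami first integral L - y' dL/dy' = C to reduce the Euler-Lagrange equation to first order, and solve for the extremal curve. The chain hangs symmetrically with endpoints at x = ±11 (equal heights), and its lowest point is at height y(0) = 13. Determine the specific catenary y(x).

The Lagrangian L(y, y') = y sqrt(1 + y'^2) has no explicit x dependence, so the Beltrami identity applies:
    L − y' ∂L/∂y' = C.
Compute ∂L/∂y' = y · y' / sqrt(1 + y'^2). Then
    L − y' ∂L/∂y'
    = y sqrt(1 + y'^2) − y · y'^2 / sqrt(1 + y'^2)
    = y (1 + y'^2 − y'^2) / sqrt(1 + y'^2)
    = y / sqrt(1 + y'^2) = C.
Squaring gives y^2 = C^2 (1 + y'^2), i.e.
    y'^2 = y^2 / C^2 − 1.
Separating variables,
    dy / sqrt(y^2 − C^2) = dx / C,
and integrating gives arccosh(y / C) = (x − a)/C, so
    y(x) = C cosh((x − a)/C),
the catenary. The constants C and a are fixed by the two endpoint conditions (and, for the hanging-chain problem, the length constraint selects C).
Now fit the given data. The endpoints x = ±11 are symmetric at equal height, so the catenary is even about its minimum: a = 0 and y(x) = C cosh(x/C). The lowest point is y(0) = C cosh(0) = C, and we are told y(0) = 13, so C = 13. Therefore
    y(x) = 13 cosh(x/13),
and at the endpoints
    y(±11) = 13 cosh(11/13).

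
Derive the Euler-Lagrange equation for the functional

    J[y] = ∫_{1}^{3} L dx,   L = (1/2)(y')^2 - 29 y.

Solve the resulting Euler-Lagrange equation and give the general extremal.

The Lagrangian is L = (1/2)(y')^2 - 29 y.
∂L/∂y = -29.
∂L/∂y' = y'.
The Euler-Lagrange equation d/dx(∂L/∂y') − ∂L/∂y = 0 becomes:
    y'' + 29 = 0
General solution: y(x) = -(29/2) x^2 + A x + B, where A and B are arbitrary constants fixed by the endpoint conditions.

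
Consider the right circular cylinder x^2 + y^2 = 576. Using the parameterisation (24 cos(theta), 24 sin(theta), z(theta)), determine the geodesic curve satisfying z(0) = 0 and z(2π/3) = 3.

Parameterise the cylinder of radius R = 24 as
    r(θ) = (24 cos θ, 24 sin θ, z(θ)).
The arc-length element is
    ds = sqrt(576 + (dz/dθ)^2) dθ,
so the Lagrangian is L = sqrt(576 + z'^2).
L depends on z' only, not on z or θ, so ∂L/∂z = 0 and
    ∂L/∂z' = z' / sqrt(576 + z'^2).
The Euler-Lagrange equation gives
    d/dθ( z' / sqrt(576 + z'^2) ) = 0,
so z' is constant. Integrating once:
    z(θ) = a θ + b,
a helix on the cylinder (a straight line when the cylinder is unrolled). The constants a, b are determined by the endpoint conditions.
With endpoint conditions z(0) = 0 and z(2π/3) = 3: from z(0) = b we get b = 0, and a·2π/3 + 0 = 3 gives a = 9/(2π), so
    z(θ) = (9/(2π)) θ.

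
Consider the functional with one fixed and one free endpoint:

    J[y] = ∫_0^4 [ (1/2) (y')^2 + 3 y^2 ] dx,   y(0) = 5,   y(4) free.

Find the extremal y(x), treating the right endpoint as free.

The Lagrangian L = (1/2) (y')^2 + 3 y^2 gives
    ∂L/∂y = 6 y,   ∂L/∂y' = y'.
Euler-Lagrange: y'' − 6 y = 0.
With k = sqrt(6), the general solution is
    y(x) = A cosh(sqrt(6) x) + B sinh(sqrt(6) x).
Fixed left endpoint y(0) = 5 ⇒ A = 5.
The right endpoint x = 4 is free, so the natural (transversality) condition is ∂L/∂y' |_{x=4} = 0, i.e. y'(4) = 0.
Compute y'(x) = A k sinh(k x) + B k cosh(k x), so
    y'(4) = A k sinh(k·4) + B k cosh(k·4) = 0
    ⇒ B = −A tanh(k·4) = − 5 tanh(sqrt(6)·4).
Therefore the extremal is
    y(x) = 5 cosh(sqrt(6) x) − 5 tanh(sqrt(6)·4) sinh(sqrt(6) x).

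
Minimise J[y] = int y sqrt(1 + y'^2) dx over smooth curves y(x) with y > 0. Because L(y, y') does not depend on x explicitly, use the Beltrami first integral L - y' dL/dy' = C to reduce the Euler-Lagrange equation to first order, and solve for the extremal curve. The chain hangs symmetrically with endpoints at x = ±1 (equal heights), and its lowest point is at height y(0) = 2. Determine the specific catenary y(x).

The Lagrangian L(y, y') = y sqrt(1 + y'^2) has no explicit x dependence, so the Beltrami identity applies:
    L − y' ∂L/∂y' = C.
Compute ∂L/∂y' = y · y' / sqrt(1 + y'^2). Then
    L − y' ∂L/∂y'
    = y sqrt(1 + y'^2) − y · y'^2 / sqrt(1 + y'^2)
    = y (1 + y'^2 − y'^2) / sqrt(1 + y'^2)
    = y / sqrt(1 + y'^2) = C.
Squaring gives y^2 = C^2 (1 + y'^2), i.e.
    y'^2 = y^2 / C^2 − 1.
Separating variables,
    dy / sqrt(y^2 − C^2) = dx / C,
and integrating gives arccosh(y / C) = (x − a)/C, so
    y(x) = C cosh((x − a)/C),
the catenary. The constants C and a are fixed by the two endpoint conditions (and, for the hanging-chain problem, the length constraint selects C).
Now fit the given data. The endpoints x = ±1 are symmetric at equal height, so the catenary is even about its minimum: a = 0 and y(x) = C cosh(x/C). The lowest point is y(0) = C cosh(0) = C, and we are told y(0) = 2, so C = 2. Therefore
    y(x) = 2 cosh(x/2),
and at the endpoints
    y(±1) = 2 cosh(1/2).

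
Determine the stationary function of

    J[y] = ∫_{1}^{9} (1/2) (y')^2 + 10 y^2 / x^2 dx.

The Lagrangian is L = (1/2) (y')^2 + 10 y^2 / x^2.
Compute ∂L/∂y = 20y/x^2, ∂L/∂y' = y'.
The Euler-Lagrange equation d/dx(∂L/∂y') − ∂L/∂y = 0 reduces to
    y'' − 20/x^2 · y = 0  (x > 0).
Its general solution is
    y(x) = A x^5 + B x^(-4),
with A, B fixed by the endpoint conditions.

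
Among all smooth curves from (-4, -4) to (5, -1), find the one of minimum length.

Arc-length functional: J[y] = ∫ sqrt(1 + (y')^2) dx.
Lagrangian L = sqrt(1 + (y')^2) has no explicit y dependence, so ∂L/∂y = 0 and the Euler-Lagrange equation gives
    d/dx( y' / sqrt(1 + (y')^2) ) = 0  ⇒  y' / sqrt(1 + (y')^2) = const.
Hence y' is constant, so y(x) is affine.
Fitting the endpoints (-4, -4) and (5, -1):
    slope m = ((-1) − (-4)) / (5 − (-4)) = 1/3,
    intercept c = (-4) − m·(-4) = -8/3.
Extremal: y(x) = (1/3) x - 8/3.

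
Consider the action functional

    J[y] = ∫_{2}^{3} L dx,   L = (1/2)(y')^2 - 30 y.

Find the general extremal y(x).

The Lagrangian is L = (1/2)(y')^2 - 30 y.
∂L/∂y = -30.
∂L/∂y' = y'.
The Euler-Lagrange equation d/dx(∂L/∂y') − ∂L/∂y = 0 becomes:
    y'' + 30 = 0
General solution: y(x) = -15 x^2 + A x + B, where A and B are arbitrary constants fixed by the endpoint conditions.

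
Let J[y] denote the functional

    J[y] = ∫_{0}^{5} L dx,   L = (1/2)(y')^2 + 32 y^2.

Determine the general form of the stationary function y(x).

The Lagrangian is L = (1/2)(y')^2 + 32 y^2.
∂L/∂y = 64y.
∂L/∂y' = y'.
The Euler-Lagrange equation d/dx(∂L/∂y') − ∂L/∂y = 0 becomes:
    y'' - 64 y = 0
General solution: y(x) = A e^(8x) + B e^(-8x), where A and B are arbitrary constants fixed by the endpoint conditions.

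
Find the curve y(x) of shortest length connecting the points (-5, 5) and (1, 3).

Arc-length functional: J[y] = ∫ sqrt(1 + (y')^2) dx.
Lagrangian L = sqrt(1 + (y')^2) has no explicit y dependence, so ∂L/∂y = 0 and the Euler-Lagrange equation gives
    d/dx( y' / sqrt(1 + (y')^2) ) = 0  ⇒  y' / sqrt(1 + (y')^2) = const.
Hence y' is constant, so y(x) is affine.
Fitting the endpoints (-5, 5) and (1, 3):
    slope m = (3 − 5) / (1 − (-5)) = -1/3,
    intercept c = 5 − m·(-5) = 10/3.
Extremal: y(x) = (-1/3) x + 10/3.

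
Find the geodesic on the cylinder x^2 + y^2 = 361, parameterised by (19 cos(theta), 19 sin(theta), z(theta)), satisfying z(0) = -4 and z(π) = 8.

Parameterise the cylinder of radius R = 19 as
    r(θ) = (19 cos θ, 19 sin θ, z(θ)).
The arc-length element is
    ds = sqrt(361 + (dz/dθ)^2) dθ,
so the Lagrangian is L = sqrt(361 + z'^2).
L depends on z' only, not on z or θ, so ∂L/∂z = 0 and
    ∂L/∂z' = z' / sqrt(361 + z'^2).
The Euler-Lagrange equation gives
    d/dθ( z' / sqrt(361 + z'^2) ) = 0,
so z' is constant. Integrating once:
    z(θ) = a θ + b,
a helix on the cylinder (a straight line when the cylinder is unrolled). The constants a, b are determined by the endpoint conditions.
With endpoint conditions z(0) = -4 and z(π) = 8: from z(0) = b we get b = -4, and a·π + -4 = 8 gives a = 12/π, so
    z(θ) = (12/π) θ − 4.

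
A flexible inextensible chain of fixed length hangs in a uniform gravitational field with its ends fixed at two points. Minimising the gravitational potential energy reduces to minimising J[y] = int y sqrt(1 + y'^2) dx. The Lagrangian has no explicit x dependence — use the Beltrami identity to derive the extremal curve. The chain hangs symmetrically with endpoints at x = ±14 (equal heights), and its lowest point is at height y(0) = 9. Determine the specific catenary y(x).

The Lagrangian L(y, y') = y sqrt(1 + y'^2) has no explicit x dependence, so the Beltrami identity applies:
    L − y' ∂L/∂y' = C.
Compute ∂L/∂y' = y · y' / sqrt(1 + y'^2). Then
    L − y' ∂L/∂y'
    = y sqrt(1 + y'^2) − y · y'^2 / sqrt(1 + y'^2)
    = y (1 + y'^2 − y'^2) / sqrt(1 + y'^2)
    = y / sqrt(1 + y'^2) = C.
Squaring gives y^2 = C^2 (1 + y'^2), i.e.
    y'^2 = y^2 / C^2 − 1.
Separating variables,
    dy / sqrt(y^2 − C^2) = dx / C,
and integrating gives arccosh(y / C) = (x − a)/C, so
    y(x) = C cosh((x − a)/C),
the catenary. The constants C and a are fixed by the two endpoint conditions (and, for the hanging-chain problem, the length constraint selects C).
Now fit the given data. The endpoints x = ±14 are symmetric at equal height, so the catenary is even about its minimum: a = 0 and y(x) = C cosh(x/C). The lowest point is y(0) = C cosh(0) = C, and we are told y(0) = 9, so C = 9. Therefore
    y(x) = 9 cosh(x/9),
and at the endpoints
    y(±14) = 9 cosh(14/9).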